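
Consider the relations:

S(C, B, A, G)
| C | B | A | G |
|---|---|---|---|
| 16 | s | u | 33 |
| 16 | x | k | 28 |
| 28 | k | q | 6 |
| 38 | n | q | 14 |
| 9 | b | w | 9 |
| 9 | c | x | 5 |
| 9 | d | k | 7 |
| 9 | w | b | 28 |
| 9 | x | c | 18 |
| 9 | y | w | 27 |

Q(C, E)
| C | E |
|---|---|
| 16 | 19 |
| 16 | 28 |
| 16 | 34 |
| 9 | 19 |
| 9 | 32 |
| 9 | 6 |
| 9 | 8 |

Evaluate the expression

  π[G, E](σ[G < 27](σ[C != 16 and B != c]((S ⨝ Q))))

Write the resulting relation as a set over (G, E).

Natural join on C: {(16, s, u, 33, 19), (16, s, u, 33, 28), (16, s, u, 33, 34), (16, x, k, 28, 19), (16, x, k, 28, 28), (16, x, k, 28, 34), (9, b, w, 9, 19), (9, b, w, 9, 32), (9, b, w, 9, 6), (9, b, w, 9, 8), (9, c, x, 5, 19), (9, c, x, 5, 32), (9, c, x, 5, 6), (9, c, x, 5, 8), (9, d, k, 7, 19), (9, d, k, 7, 32), (9, d, k, 7, 6), (9, d, k, 7, 8), (9, w, b, 28, 19), (9, w, b, 28, 32), (9, w, b, 28, 6), (9, w, b, 28, 8), (9, x, c, 18, 19), (9, x, c, 18, 32), (9, x, c, 18, 6), (9, x, c, 18, 8), (9, y, w, 27, 19), (9, y, w, 27, 32), (9, y, w, 27, 6), (9, y, w, 27, 8)}
Apply σ_{C != 16 and B != c}; surviving tuples: {(9, b, w, 9, 19), (9, b, w, 9, 32), (9, b, w, 9, 6), (9, b, w, 9, 8), (9, d, k, 7, 19), (9, d, k, 7, 32), (9, d, k, 7, 6), (9, d, k, 7, 8), (9, w, b, 28, 19), (9, w, b, 28, 32), (9, w, b, 28, 6), (9, w, b, 28, 8), (9, x, c, 18, 19), (9, x, c, 18, 32), (9, x, c, 18, 6), (9, x, c, 18, 8), (9, y, w, 27, 19), (9, y, w, 27, 32), (9, y, w, 27, 6), (9, y, w, 27, 8)}
Apply σ_{G < 27}; surviving tuples: {(9, b, w, 9, 19), (9, b, w, 9, 32), (9, b, w, 9, 6), (9, b, w, 9, 8), (9, d, k, 7, 19), (9, d, k, 7, 32), (9, d, k, 7, 6), (9, d, k, 7, 8), (9, x, c, 18, 19), (9, x, c, 18, 32), (9, x, c, 18, 6), (9, x, c, 18, 8)}
Projecting to G, E: {(18, 19), (18, 32), (18, 6), (18, 8), (7, 19), (7, 32), (7, 6), (7, 8), (9, 19), (9, 32), (9, 6), (9, 8)}

{(18, 19), (18, 32), (18, 6), (18, 8), (7, 19), (7, 32), (7, 6), (7, 8), (9, 19), (9, 32), (9, 6), (9, 8)}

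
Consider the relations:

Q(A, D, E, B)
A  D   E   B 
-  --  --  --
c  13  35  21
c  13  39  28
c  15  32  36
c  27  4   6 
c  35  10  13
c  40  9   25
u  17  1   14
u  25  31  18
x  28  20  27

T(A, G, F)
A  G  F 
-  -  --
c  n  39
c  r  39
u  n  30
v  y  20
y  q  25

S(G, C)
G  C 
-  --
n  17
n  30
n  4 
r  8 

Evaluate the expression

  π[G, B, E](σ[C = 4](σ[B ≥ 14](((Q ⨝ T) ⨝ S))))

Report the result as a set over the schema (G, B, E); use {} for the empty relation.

Q ⋈ T (natural join on A): {(c, 13, 35, 21, n, 39), (c, 13, 35, 21, r, 39), (c, 13, 39, 28, n, 39), (c, 13, 39, 28, r, 39), (c, 15, 32, 36, n, 39), (c, 15, 32, 36, r, 39), (c, 27, 4, 6, n, 39), (c, 27, 4, 6, r, 39), (c, 35, 10, 13, n, 39), (c, 35, 10, 13, r, 39), (c, 40, 9, 25, n, 39), (c, 40, 9, 25, r, 39), (u, 17, 1, 14, n, 30), (u, 25, 31, 18, n, 30)}
(Q ⨝ T) ⋈ S (natural join on G): {(c, 13, 35, 21, n, 39, 17), (c, 13, 35, 21, n, 39, 30), (c, 13, 35, 21, n, 39, 4), (c, 13, 35, 21, r, 39, 8), (c, 13, 39, 28, n, 39, 17), (c, 13, 39, 28, n, 39, 30), (c, 13, 39, 28, n, 39, 4), (c, 13, 39, 28, r, 39, 8), (c, 15, 32, 36, n, 39, 17), (c, 15, 32, 36, n, 39, 30), (c, 15, 32, 36, n, 39, 4), (c, 15, 32, 36, r, 39, 8), (c, 27, 4, 6, n, 39, 17), (c, 27, 4, 6, n, 39, 30), (c, 27, 4, 6, n, 39, 4), (c, 27, 4, 6, r, 39, 8), (c, 35, 10, 13, n, 39, 17), (c, 35, 10, 13, n, 39, 30), (c, 35, 10, 13, n, 39, 4), (c, 35, 10, 13, r, 39, 8), (c, 40, 9, 25, n, 39, 17), (c, 40, 9, 25, n, 39, 30), (c, 40, 9, 25, n, 39, 4), (c, 40, 9, 25, r, 39, 8), (u, 17, 1, 14, n, 30, 17), (u, 17, 1, 14, n, 30, 30), (u, 17, 1, 14, n, 30, 4), (u, 25, 31, 18, n, 30, 17), (u, 25, 31, 18, n, 30, 30), (u, 25, 31, 18, n, 30, 4)}
Selection B ≥ 14: {(c, 13, 35, 21, n, 39, 17), (c, 13, 35, 21, n, 39, 30), (c, 13, 35, 21, n, 39, 4), (c, 13, 35, 21, r, 39, 8), (c, 13, 39, 28, n, 39, 17), (c, 13, 39, 28, n, 39, 30), (c, 13, 39, 28, n, 39, 4), (c, 13, 39, 28, r, 39, 8), (c, 15, 32, 36, n, 39, 17), (c, 15, 32, 36, n, 39, 30), (c, 15, 32, 36, n, 39, 4), (c, 15, 32, 36, r, 39, 8), (c, 40, 9, 25, n, 39, 17), (c, 40, 9, 25, n, 39, 30), (c, 40, 9, 25, n, 39, 4), (c, 40, 9, 25, r, 39, 8), (u, 17, 1, 14, n, 30, 17), (u, 17, 1, 14, n, 30, 30), (u, 17, 1, 14, n, 30, 4), (u, 25, 31, 18, n, 30, 17), (u, 25, 31, 18, n, 30, 30), (u, 25, 31, 18, n, 30, 4)}
Selection C = 4: {(c, 13, 35, 21, n, 39, 4), (c, 13, 39, 28, n, 39, 4), (c, 15, 32, 36, n, 39, 4), (c, 40, 9, 25, n, 39, 4), (u, 17, 1, 14, n, 30, 4), (u, 25, 31, 18, n, 30, 4)}
Keep only column(s) G, B, E: {(n, 14, 1), (n, 18, 31), (n, 21, 35), (n, 25, 9), (n, 28, 39), (n, 36, 32)}

{(n, 14, 1), (n, 18, 31), (n, 21, 35), (n, 25, 9), (n, 28, 39), (n, 36, 32)}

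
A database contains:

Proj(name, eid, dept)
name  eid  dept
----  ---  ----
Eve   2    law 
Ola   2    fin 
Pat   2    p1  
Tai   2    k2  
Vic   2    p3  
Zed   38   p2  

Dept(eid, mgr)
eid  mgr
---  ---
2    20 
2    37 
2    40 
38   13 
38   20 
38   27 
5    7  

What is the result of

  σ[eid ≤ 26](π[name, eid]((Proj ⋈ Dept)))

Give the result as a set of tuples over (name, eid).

Joining Proj and Dept on eid yields {(Eve, 2, law, 20), (Eve, 2, law, 37), (Eve, 2, law, 40), (Ola, 2, fin, 20), (Ola, 2, fin, 37), (Ola, 2, fin, 40), (Pat, 2, p1, 20), (Pat, 2, p1, 37), (Pat, 2, p1, 40), (Tai, 2, k2, 20), (Tai, 2, k2, 37), (Tai, 2, k2, 40), (Vic, 2, p3, 20), (Vic, 2, p3, 37), (Vic, 2, p3, 40), (Zed, 38, p2, 13), (Zed, 38, p2, 20), (Zed, 38, p2, 27)}.
Projecting to name, eid (12 duplicate(s) eliminated): {(Eve, 2), (Ola, 2), (Pat, 2), (Tai, 2), (Vic, 2), (Zed, 38)}
Selection eid ≤ 26: {(Eve, 2), (Ola, 2), (Pat, 2), (Tai, 2), (Vic, 2)}

{(Eve, 2), (Ola, 2), (Pat, 2), (Tai, 2), (Vic, 2)}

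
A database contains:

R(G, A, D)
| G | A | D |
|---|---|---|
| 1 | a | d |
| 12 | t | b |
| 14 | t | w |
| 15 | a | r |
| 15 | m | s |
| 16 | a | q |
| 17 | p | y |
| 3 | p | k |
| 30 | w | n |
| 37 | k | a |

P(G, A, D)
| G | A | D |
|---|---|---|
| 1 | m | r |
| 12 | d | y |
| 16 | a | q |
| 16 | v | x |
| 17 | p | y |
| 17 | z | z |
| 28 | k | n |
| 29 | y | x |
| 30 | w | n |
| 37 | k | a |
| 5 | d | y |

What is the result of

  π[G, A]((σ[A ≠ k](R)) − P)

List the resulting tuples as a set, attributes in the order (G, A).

{(1, a), (12, t), (14, t), (15, a), (15, m), (3, p)}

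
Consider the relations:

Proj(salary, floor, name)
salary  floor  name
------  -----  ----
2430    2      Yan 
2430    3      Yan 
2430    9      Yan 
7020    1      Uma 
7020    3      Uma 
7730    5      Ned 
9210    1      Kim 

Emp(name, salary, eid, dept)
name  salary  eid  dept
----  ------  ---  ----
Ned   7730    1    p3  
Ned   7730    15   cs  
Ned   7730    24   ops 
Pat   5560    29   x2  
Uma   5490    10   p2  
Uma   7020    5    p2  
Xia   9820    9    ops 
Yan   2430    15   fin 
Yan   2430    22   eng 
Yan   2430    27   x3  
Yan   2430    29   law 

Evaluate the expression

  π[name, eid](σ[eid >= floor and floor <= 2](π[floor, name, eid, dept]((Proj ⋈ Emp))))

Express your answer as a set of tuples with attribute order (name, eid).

{(Uma, 5), (Yan, 15), (Yan, 22), (Yan, 27), (Yan, 29)}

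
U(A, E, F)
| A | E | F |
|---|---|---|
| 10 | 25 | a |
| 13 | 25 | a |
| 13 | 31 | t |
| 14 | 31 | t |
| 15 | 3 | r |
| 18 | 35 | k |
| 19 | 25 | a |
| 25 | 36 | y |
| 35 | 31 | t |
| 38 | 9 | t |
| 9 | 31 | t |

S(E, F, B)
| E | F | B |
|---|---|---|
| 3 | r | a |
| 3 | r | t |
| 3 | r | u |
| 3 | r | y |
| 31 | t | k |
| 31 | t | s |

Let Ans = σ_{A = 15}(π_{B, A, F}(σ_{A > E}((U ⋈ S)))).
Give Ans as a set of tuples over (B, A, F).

{(a, 15, r), (t, 15, r), (u, 15, r), (y, 15, r)}

Joining U and S on E, F yields {(13, 31, t, k), (13, 31, t, s), (14, 31, t, k), (14, 31, t, s), (15, 3, r, a), (15, 3, r, t), (15, 3, r, u), (15, 3, r, y), (35, 31, t, k), (35, 31, t, s), (9, 31, t, k), (9, 31, t, s)}.
σ[A > E]: keep tuples satisfying A > E → {(15, 3, r, a), (15, 3, r, t), (15, 3, r, u), (15, 3, r, y), (35, 31, t, k), (35, 31, t, s)}
π[B, A, F]: project onto (B, A, F) → {(a, 15, r), (k, 35, t), (s, 35, t), (t, 15, r), (u, 15, r), (y, 15, r)}
σ[A = 15]: keep tuples satisfying A = 15 → {(a, 15, r), (t, 15, r), (u, 15, r), (y, 15, r)}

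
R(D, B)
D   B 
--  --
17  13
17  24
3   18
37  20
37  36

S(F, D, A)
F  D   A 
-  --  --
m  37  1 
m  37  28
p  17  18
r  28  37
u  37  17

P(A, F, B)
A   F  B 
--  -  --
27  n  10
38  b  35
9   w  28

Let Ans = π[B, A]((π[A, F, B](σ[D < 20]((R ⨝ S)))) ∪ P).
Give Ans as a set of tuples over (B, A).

{(10, 27), (13, 18), (24, 18), (28, 9), (35, 38)}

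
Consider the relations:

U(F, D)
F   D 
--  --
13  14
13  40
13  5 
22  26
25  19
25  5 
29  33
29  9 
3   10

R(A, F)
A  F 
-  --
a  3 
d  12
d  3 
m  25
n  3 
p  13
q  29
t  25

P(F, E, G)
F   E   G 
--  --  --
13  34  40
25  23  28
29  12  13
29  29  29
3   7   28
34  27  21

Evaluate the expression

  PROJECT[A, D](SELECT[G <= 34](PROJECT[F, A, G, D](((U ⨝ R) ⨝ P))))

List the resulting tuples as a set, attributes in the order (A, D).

Joining U and R on F yields {(13, 14, p), (13, 40, p), (13, 5, p), (25, 19, m), (25, 19, t), (25, 5, m), (25, 5, t), (29, 33, q), (29, 9, q), (3, 10, a), (3, 10, d), (3, 10, n)}.
Joining (U ⨝ R) and P on F yields {(13, 14, p, 34, 40), (13, 40, p, 34, 40), (13, 5, p, 34, 40), (25, 19, m, 23, 28), (25, 19, t, 23, 28), (25, 5, m, 23, 28), (25, 5, t, 23, 28), (29, 33, q, 12, 13), (29, 33, q, 29, 29), (29, 9, q, 12, 13), (29, 9, q, 29, 29), (3, 10, a, 7, 28), (3, 10, d, 7, 28), (3, 10, n, 7, 28)}.
Projecting to F, A, G, D: {(13, p, 40, 14), (13, p, 40, 40), (13, p, 40, 5), (25, m, 28, 19), (25, m, 28, 5), (25, t, 28, 19), (25, t, 28, 5), (29, q, 13, 33), (29, q, 13, 9), (29, q, 29, 33), (29, q, 29, 9), (3, a, 28, 10), (3, d, 28, 10), (3, n, 28, 10)}
Selection G <= 34: {(25, m, 28, 19), (25, m, 28, 5), (25, t, 28, 19), (25, t, 28, 5), (29, q, 13, 33), (29, q, 13, 9), (29, q, 29, 33), (29, q, 29, 9), (3, a, 28, 10), (3, d, 28, 10), (3, n, 28, 10)}
Projecting to A, D (2 duplicate(s) eliminated): {(a, 10), (d, 10), (m, 19), (m, 5), (n, 10), (q, 33), (q, 9), (t, 19), (t, 5)}

{(a, 10), (d, 10), (m, 19), (m, 5), (n, 10), (q, 33), (q, 9), (t, 19), (t, 5)}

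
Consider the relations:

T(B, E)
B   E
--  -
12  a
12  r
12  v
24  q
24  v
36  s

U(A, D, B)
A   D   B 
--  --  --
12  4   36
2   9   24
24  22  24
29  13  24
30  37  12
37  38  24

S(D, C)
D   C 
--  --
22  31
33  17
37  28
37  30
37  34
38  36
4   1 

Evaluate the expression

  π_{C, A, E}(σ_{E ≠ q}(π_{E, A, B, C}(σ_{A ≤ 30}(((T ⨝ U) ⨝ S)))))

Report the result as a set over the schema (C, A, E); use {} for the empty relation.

{(1, 12, s), (28, 30, a), (28, 30, r), (28, 30, v), (30, 30, a), (30, 30, r), (30, 30, v), (31, 24, v), (34, 30, a), (34, 30, r), (34, 30, v)}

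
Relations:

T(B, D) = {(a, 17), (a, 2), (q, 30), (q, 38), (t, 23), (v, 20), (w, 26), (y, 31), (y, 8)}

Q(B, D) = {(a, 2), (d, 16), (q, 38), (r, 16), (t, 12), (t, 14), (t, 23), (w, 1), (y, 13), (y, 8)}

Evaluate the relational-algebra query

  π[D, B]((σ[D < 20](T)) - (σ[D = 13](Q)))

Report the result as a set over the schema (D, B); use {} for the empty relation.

Apply σ_{D < 20}; surviving tuples: {(a, 17), (a, 2), (y, 8)}
Apply σ_{D = 13}; surviving tuples: {(y, 13)}
Difference: {(a, 17), (a, 2), (y, 8)} with {(y, 13)} → {(a, 17), (a, 2), (y, 8)}
π[D, B]: project onto (D, B) → {(17, a), (2, a), (8, y)}

{(17, a), (2, a), (8, y)}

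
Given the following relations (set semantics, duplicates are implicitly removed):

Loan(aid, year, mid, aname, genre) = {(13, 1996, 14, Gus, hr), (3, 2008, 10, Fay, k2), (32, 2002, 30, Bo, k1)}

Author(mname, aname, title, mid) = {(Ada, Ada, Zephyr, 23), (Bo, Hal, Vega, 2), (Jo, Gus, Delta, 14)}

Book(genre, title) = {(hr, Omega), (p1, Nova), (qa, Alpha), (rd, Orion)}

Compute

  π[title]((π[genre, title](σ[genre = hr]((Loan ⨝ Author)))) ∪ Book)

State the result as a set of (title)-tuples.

Loan ⋈ Author (natural join on mid, aname): {(13, 1996, 14, Gus, hr, Jo, Delta)}
σ[genre = hr]: keep tuples satisfying genre = hr → {(13, 1996, 14, Gus, hr, Jo, Delta)}
Keep only column(s) genre, title: {(hr, Delta)}
Taking the union: {(hr, Delta), (hr, Omega), (p1, Nova), (qa, Alpha), (rd, Orion)}
Keep only column(s) title: {Alpha, Delta, Nova, Omega, Orion}

{Alpha, Delta, Nova, Omega, Orion}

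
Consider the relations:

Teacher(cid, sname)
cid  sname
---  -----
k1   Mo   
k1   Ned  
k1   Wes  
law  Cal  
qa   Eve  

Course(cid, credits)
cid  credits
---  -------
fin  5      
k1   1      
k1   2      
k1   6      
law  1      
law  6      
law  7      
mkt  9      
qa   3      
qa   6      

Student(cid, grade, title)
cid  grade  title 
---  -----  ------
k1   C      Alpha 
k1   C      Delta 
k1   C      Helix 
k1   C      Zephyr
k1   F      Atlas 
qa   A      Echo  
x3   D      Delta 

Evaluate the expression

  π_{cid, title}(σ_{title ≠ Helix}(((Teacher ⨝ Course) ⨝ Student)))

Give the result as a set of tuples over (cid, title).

Teacher ⋈ Course (natural join on cid): {(k1, Mo, 1), (k1, Mo, 2), (k1, Mo, 6), (k1, Ned, 1), (k1, Ned, 2), (k1, Ned, 6), (k1, Wes, 1), (k1, Wes, 2), (k1, Wes, 6), (law, Cal, 1), (law, Cal, 6), (law, Cal, 7), (qa, Eve, 3), (qa, Eve, 6)}
(Teacher ⨝ Course) ⋈ Student (natural join on cid): {(k1, Mo, 1, C, Alpha), (k1, Mo, 1, C, Delta), (k1, Mo, 1, C, Helix), (k1, Mo, 1, C, Zephyr), (k1, Mo, 1, F, Atlas), (k1, Mo, 2, C, Alpha), (k1, Mo, 2, C, Delta), (k1, Mo, 2, C, Helix), (k1, Mo, 2, C, Zephyr), (k1, Mo, 2, F, Atlas), (k1, Mo, 6, C, Alpha), (k1, Mo, 6, C, Delta), (k1, Mo, 6, C, Helix), (k1, Mo, 6, C, Zephyr), (k1, Mo, 6, F, Atlas), (k1, Ned, 1, C, Alpha), (k1, Ned, 1, C, Delta), (k1, Ned, 1, C, Helix), (k1, Ned, 1, C, Zephyr), (k1, Ned, 1, F, Atlas), (k1, Ned, 2, C, Alpha), (k1, Ned, 2, C, Delta), (k1, Ned, 2, C, Helix), (k1, Ned, 2, C, Zephyr), (k1, Ned, 2, F, Atlas), (k1, Ned, 6, C, Alpha), (k1, Ned, 6, C, Delta), (k1, Ned, 6, C, Helix), (k1, Ned, 6, C, Zephyr), (k1, Ned, 6, F, Atlas), (k1, Wes, 1, C, Alpha), (k1, Wes, 1, C, Delta), (k1, Wes, 1, C, Helix), (k1, Wes, 1, C, Zephyr), (k1, Wes, 1, F, Atlas), (k1, Wes, 2, C, Alpha), (k1, Wes, 2, C, Delta), (k1, Wes, 2, C, Helix), (k1, Wes, 2, C, Zephyr), (k1, Wes, 2, F, Atlas), (k1, Wes, 6, C, Alpha), (k1, Wes, 6, C, Delta), (k1, Wes, 6, C, Helix), (k1, Wes, 6, C, Zephyr), (k1, Wes, 6, F, Atlas), (qa, Eve, 3, A, Echo), (qa, Eve, 6, A, Echo)}
σ[title ≠ Helix]: keep tuples satisfying title ≠ Helix → {(k1, Mo, 1, C, Alpha), (k1, Mo, 1, C, Delta), (k1, Mo, 1, C, Zephyr), (k1, Mo, 1, F, Atlas), (k1, Mo, 2, C, Alpha), (k1, Mo, 2, C, Delta), (k1, Mo, 2, C, Zephyr), (k1, Mo, 2, F, Atlas), (k1, Mo, 6, C, Alpha), (k1, Mo, 6, C, Delta), (k1, Mo, 6, C, Zephyr), (k1, Mo, 6, F, Atlas), (k1, Ned, 1, C, Alpha), (k1, Ned, 1, C, Delta), (k1, Ned, 1, C, Zephyr), (k1, Ned, 1, F, Atlas), (k1, Ned, 2, C, Alpha), (k1, Ned, 2, C, Delta), (k1, Ned, 2, C, Zephyr), (k1, Ned, 2, F, Atlas), (k1, Ned, 6, C, Alpha), (k1, Ned, 6, C, Delta), (k1, Ned, 6, C, Zephyr), (k1, Ned, 6, F, Atlas), (k1, Wes, 1, C, Alpha), (k1, Wes, 1, C, Delta), (k1, Wes, 1, C, Zephyr), (k1, Wes, 1, F, Atlas), (k1, Wes, 2, C, Alpha), (k1, Wes, 2, C, Delta), (k1, Wes, 2, C, Zephyr), (k1, Wes, 2, F, Atlas), (k1, Wes, 6, C, Alpha), (k1, Wes, 6, C, Delta), (k1, Wes, 6, C, Zephyr), (k1, Wes, 6, F, Atlas), (qa, Eve, 3, A, Echo), (qa, Eve, 6, A, Echo)}
π[cid, title]: project onto (cid, title) (33 duplicate(s) eliminated) → {(k1, Alpha), (k1, Atlas), (k1, Delta), (k1, Zephyr), (qa, Echo)}

{(k1, Alpha), (k1, Atlas), (k1, Delta), (k1, Zephyr), (qa, Echo)}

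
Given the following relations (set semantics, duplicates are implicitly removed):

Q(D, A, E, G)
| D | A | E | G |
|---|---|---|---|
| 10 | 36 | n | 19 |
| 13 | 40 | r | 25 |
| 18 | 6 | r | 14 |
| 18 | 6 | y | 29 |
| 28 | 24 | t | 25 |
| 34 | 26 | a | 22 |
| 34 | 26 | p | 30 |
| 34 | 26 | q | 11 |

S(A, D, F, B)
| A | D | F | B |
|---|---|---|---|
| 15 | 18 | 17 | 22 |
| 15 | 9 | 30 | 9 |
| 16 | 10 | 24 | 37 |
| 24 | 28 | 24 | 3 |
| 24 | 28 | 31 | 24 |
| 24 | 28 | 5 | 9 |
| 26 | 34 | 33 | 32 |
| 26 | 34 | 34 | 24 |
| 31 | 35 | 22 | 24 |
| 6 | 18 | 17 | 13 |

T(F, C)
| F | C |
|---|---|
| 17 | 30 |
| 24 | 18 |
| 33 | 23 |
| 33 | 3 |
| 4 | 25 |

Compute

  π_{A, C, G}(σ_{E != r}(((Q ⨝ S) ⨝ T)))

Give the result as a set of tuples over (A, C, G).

Q ⋈ S (natural join on D, A): {(18, 6, r, 14, 17, 13), (18, 6, y, 29, 17, 13), (28, 24, t, 25, 24, 3), (28, 24, t, 25, 31, 24), (28, 24, t, 25, 5, 9), (34, 26, a, 22, 33, 32), (34, 26, a, 22, 34, 24), (34, 26, p, 30, 33, 32), (34, 26, p, 30, 34, 24), (34, 26, q, 11, 33, 32), (34, 26, q, 11, 34, 24)}
(Q ⨝ S) ⋈ T (natural join on F): {(18, 6, r, 14, 17, 13, 30), (18, 6, y, 29, 17, 13, 30), (28, 24, t, 25, 24, 3, 18), (34, 26, a, 22, 33, 32, 23), (34, 26, a, 22, 33, 32, 3), (34, 26, p, 30, 33, 32, 23), (34, 26, p, 30, 33, 32, 3), (34, 26, q, 11, 33, 32, 23), (34, 26, q, 11, 33, 32, 3)}
Selection E != r: {(18, 6, y, 29, 17, 13, 30), (28, 24, t, 25, 24, 3, 18), (34, 26, a, 22, 33, 32, 23), (34, 26, a, 22, 33, 32, 3), (34, 26, p, 30, 33, 32, 23), (34, 26, p, 30, 33, 32, 3), (34, 26, q, 11, 33, 32, 23), (34, 26, q, 11, 33, 32, 3)}
π_{A, C, G} gives {(24, 18, 25), (26, 23, 11), (26, 23, 22), (26, 23, 30), (26, 3, 11), (26, 3, 22), (26, 3, 30), (6, 30, 29)}.

{(24, 18, 25), (26, 23, 11), (26, 23, 22), (26, 23, 30), (26, 3, 11), (26, 3, 22), (26, 3, 30), (6, 30, 29)}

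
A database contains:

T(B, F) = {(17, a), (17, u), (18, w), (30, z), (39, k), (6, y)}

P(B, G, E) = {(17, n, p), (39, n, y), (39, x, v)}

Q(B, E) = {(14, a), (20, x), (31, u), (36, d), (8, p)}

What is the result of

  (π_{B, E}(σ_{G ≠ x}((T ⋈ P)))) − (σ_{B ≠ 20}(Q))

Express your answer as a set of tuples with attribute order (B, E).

T ⋈ P (natural join on B): {(17, a, n, p), (17, u, n, p), (39, k, n, y), (39, k, x, v)}
Filtering on G ≠ x leaves {(17, a, n, p), (17, u, n, p), (39, k, n, y)}.
π[B, E]: project onto (B, E) (1 duplicate(s) eliminated) → {(17, p), (39, y)}
Filtering on B ≠ 20 leaves {(14, a), (31, u), (36, d), (8, p)}.
Set difference of the two operands is {(17, p), (39, y)}.

{(17, p), (39, y)}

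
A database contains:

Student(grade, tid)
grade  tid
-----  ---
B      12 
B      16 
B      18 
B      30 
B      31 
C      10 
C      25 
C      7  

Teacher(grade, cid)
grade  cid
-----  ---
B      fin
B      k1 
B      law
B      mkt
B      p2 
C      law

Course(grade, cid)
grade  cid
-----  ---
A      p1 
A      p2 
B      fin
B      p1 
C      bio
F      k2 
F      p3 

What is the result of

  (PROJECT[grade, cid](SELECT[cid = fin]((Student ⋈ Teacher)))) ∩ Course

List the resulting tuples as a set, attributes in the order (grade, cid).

Natural join on grade: {(B, 12, fin), (B, 12, k1), (B, 12, law), (B, 12, mkt), (B, 12, p2), (B, 16, fin), (B, 16, k1), (B, 16, law), (B, 16, mkt), (B, 16, p2), (B, 18, fin), (B, 18, k1), (B, 18, law), (B, 18, mkt), (B, 18, p2), (B, 30, fin), (B, 30, k1), (B, 30, law), (B, 30, mkt), (B, 30, p2), (B, 31, fin), (B, 31, k1), (B, 31, law), (B, 31, mkt), (B, 31, p2), (C, 10, law), (C, 25, law), (C, 7, law)}
Selection cid = fin: {(B, 12, fin), (B, 16, fin), (B, 18, fin), (B, 30, fin), (B, 31, fin)}
π_{grade, cid} gives {(B, fin)} (4 duplicate(s) eliminated).
Intersection: {(B, fin)} with {(A, p1), (A, p2), (B, fin), (B, p1), (C, bio), (F, k2), (F, p3)} → {(B, fin)}

{(B, fin)}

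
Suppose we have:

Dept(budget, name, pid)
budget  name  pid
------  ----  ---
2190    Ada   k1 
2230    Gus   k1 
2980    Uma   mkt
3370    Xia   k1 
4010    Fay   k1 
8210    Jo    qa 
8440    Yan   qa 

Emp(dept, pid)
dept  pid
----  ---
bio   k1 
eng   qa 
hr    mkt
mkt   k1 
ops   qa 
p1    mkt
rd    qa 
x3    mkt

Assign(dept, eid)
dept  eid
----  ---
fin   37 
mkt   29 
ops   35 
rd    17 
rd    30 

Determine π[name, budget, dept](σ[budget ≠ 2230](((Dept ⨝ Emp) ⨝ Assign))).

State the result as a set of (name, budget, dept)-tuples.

{(Ada, 2190, mkt), (Fay, 4010, mkt), (Jo, 8210, ops), (Jo, 8210, rd), (Xia, 3370, mkt), (Yan, 8440, ops), (Yan, 8440, rd)}

Natural join on pid: {(2190, Ada, k1, bio), (2190, Ada, k1, mkt), (2230, Gus, k1, bio), (2230, Gus, k1, mkt), (2980, Uma, mkt, hr), (2980, Uma, mkt, p1), (2980, Uma, mkt, x3), (3370, Xia, k1, bio), (3370, Xia, k1, mkt), (4010, Fay, k1, bio), (4010, Fay, k1, mkt), (8210, Jo, qa, eng), (8210, Jo, qa, ops), (8210, Jo, qa, rd), (8440, Yan, qa, eng), (8440, Yan, qa, ops), (8440, Yan, qa, rd)}
Natural join on dept: {(2190, Ada, k1, mkt, 29), (2230, Gus, k1, mkt, 29), (3370, Xia, k1, mkt, 29), (4010, Fay, k1, mkt, 29), (8210, Jo, qa, ops, 35), (8210, Jo, qa, rd, 17), (8210, Jo, qa, rd, 30), (8440, Yan, qa, ops, 35), (8440, Yan, qa, rd, 17), (8440, Yan, qa, rd, 30)}
σ[budget ≠ 2230]: keep tuples satisfying budget ≠ 2230 → {(2190, Ada, k1, mkt, 29), (3370, Xia, k1, mkt, 29), (4010, Fay, k1, mkt, 29), (8210, Jo, qa, ops, 35), (8210, Jo, qa, rd, 17), (8210, Jo, qa, rd, 30), (8440, Yan, qa, ops, 35), (8440, Yan, qa, rd, 17), (8440, Yan, qa, rd, 30)}
π[name, budget, dept]: project onto (name, budget, dept) (2 duplicate(s) eliminated) → {(Ada, 2190, mkt), (Fay, 4010, mkt), (Jo, 8210, ops), (Jo, 8210, rd), (Xia, 3370, mkt), (Yan, 8440, ops), (Yan, 8440, rd)}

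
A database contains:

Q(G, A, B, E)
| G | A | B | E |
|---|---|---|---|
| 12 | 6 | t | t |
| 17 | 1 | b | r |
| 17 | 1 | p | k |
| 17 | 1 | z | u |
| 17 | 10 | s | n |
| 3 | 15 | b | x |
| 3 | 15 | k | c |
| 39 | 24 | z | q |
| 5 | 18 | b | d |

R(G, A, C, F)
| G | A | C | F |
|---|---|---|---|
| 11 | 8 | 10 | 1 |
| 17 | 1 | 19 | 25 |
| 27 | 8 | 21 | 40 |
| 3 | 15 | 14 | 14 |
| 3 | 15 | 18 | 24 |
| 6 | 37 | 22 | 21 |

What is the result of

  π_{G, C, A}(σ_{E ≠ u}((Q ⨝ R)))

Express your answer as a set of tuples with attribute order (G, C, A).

{(17, 19, 1), (3, 14, 15), (3, 18, 15)}

Natural join on G, A: {(17, 1, b, r, 19, 25), (17, 1, p, k, 19, 25), (17, 1, z, u, 19, 25), (3, 15, b, x, 14, 14), (3, 15, b, x, 18, 24), (3, 15, k, c, 14, 14), (3, 15, k, c, 18, 24)}
σ[E ≠ u]: keep tuples satisfying E ≠ u → {(17, 1, b, r, 19, 25), (17, 1, p, k, 19, 25), (3, 15, b, x, 14, 14), (3, 15, b, x, 18, 24), (3, 15, k, c, 14, 14), (3, 15, k, c, 18, 24)}
Keep only column(s) G, C, A (3 duplicate(s) eliminated): {(17, 19, 1), (3, 14, 15), (3, 18, 15)}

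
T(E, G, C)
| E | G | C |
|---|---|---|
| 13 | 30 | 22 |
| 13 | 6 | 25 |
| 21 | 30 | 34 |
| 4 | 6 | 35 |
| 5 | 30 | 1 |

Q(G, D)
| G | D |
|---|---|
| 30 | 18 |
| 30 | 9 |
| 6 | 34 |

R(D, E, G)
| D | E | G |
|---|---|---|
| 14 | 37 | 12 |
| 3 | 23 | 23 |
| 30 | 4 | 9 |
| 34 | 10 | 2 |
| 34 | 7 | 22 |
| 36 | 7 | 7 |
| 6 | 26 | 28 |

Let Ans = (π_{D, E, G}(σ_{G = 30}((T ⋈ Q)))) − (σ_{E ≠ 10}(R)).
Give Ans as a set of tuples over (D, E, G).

T ⋈ Q (natural join on G): {(13, 30, 22, 18), (13, 30, 22, 9), (13, 6, 25, 34), (21, 30, 34, 18), (21, 30, 34, 9), (4, 6, 35, 34), (5, 30, 1, 18), (5, 30, 1, 9)}
Apply σ_{G = 30}; surviving tuples: {(13, 30, 22, 18), (13, 30, 22, 9), (21, 30, 34, 18), (21, 30, 34, 9), (5, 30, 1, 18), (5, 30, 1, 9)}
Projecting to D, E, G: {(18, 13, 30), (18, 21, 30), (18, 5, 30), (9, 13, 30), (9, 21, 30), (9, 5, 30)}
Apply σ_{E ≠ 10}; surviving tuples: {(14, 37, 12), (3, 23, 23), (30, 4, 9), (34, 7, 22), (36, 7, 7), (6, 26, 28)}
Taking the difference: {(18, 13, 30), (18, 21, 30), (18, 5, 30), (9, 13, 30), (9, 21, 30), (9, 5, 30)}

{(18, 13, 30), (18, 21, 30), (18, 5, 30), (9, 13, 30), (9, 21, 30), (9, 5, 30)}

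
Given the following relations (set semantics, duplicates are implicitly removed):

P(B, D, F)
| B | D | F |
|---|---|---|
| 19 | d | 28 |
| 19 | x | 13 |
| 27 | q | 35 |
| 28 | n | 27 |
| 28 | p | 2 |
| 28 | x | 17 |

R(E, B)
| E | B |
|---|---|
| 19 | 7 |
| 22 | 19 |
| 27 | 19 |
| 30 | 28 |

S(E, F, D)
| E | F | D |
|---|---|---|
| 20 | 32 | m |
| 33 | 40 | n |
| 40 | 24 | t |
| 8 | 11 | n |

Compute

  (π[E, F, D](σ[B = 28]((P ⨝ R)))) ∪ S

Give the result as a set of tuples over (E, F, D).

{(20, 32, m), (30, 17, x), (30, 2, p), (30, 27, n), (33, 40, n), (40, 24, t), (8, 11, n)}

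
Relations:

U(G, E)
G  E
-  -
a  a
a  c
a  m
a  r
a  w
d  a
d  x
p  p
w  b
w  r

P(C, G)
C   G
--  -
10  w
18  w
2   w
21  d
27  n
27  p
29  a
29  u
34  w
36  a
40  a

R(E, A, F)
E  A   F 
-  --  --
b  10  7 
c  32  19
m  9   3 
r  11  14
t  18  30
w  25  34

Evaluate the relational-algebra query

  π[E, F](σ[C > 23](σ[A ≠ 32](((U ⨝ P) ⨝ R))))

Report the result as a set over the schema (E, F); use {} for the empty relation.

{(b, 7), (m, 3), (r, 14), (w, 34)}

Joining U and P on G yields {(a, a, 29), (a, a, 36), (a, a, 40), (a, c, 29), (a, c, 36), (a, c, 40), (a, m, 29), (a, m, 36), (a, m, 40), (a, r, 29), (a, r, 36), (a, r, 40), (a, w, 29), (a, w, 36), (a, w, 40), (d, a, 21), (d, x, 21), (p, p, 27), (w, b, 10), (w, b, 18), (w, b, 2), (w, b, 34), (w, r, 10), (w, r, 18), (w, r, 2), (w, r, 34)}.
Joining (U ⨝ P) and R on E yields {(a, c, 29, 32, 19), (a, c, 36, 32, 19), (a, c, 40, 32, 19), (a, m, 29, 9, 3), (a, m, 36, 9, 3), (a, m, 40, 9, 3), (a, r, 29, 11, 14), (a, r, 36, 11, 14), (a, r, 40, 11, 14), (a, w, 29, 25, 34), (a, w, 36, 25, 34), (a, w, 40, 25, 34), (w, b, 10, 10, 7), (w, b, 18, 10, 7), (w, b, 2, 10, 7), (w, b, 34, 10, 7), (w, r, 10, 11, 14), (w, r, 18, 11, 14), (w, r, 2, 11, 14), (w, r, 34, 11, 14)}.
Filtering on A ≠ 32 leaves {(a, m, 29, 9, 3), (a, m, 36, 9, 3), (a, m, 40, 9, 3), (a, r, 29, 11, 14), (a, r, 36, 11, 14), (a, r, 40, 11, 14), (a, w, 29, 25, 34), (a, w, 36, 25, 34), (a, w, 40, 25, 34), (w, b, 10, 10, 7), (w, b, 18, 10, 7), (w, b, 2, 10, 7), (w, b, 34, 10, 7), (w, r, 10, 11, 14), (w, r, 18, 11, 14), (w, r, 2, 11, 14), (w, r, 34, 11, 14)}.
Filtering on C > 23 leaves {(a, m, 29, 9, 3), (a, m, 36, 9, 3), (a, m, 40, 9, 3), (a, r, 29, 11, 14), (a, r, 36, 11, 14), (a, r, 40, 11, 14), (a, w, 29, 25, 34), (a, w, 36, 25, 34), (a, w, 40, 25, 34), (w, b, 34, 10, 7), (w, r, 34, 11, 14)}.
π[E, F]: project onto (E, F) (7 duplicate(s) eliminated) → {(b, 7), (m, 3), (r, 14), (w, 34)}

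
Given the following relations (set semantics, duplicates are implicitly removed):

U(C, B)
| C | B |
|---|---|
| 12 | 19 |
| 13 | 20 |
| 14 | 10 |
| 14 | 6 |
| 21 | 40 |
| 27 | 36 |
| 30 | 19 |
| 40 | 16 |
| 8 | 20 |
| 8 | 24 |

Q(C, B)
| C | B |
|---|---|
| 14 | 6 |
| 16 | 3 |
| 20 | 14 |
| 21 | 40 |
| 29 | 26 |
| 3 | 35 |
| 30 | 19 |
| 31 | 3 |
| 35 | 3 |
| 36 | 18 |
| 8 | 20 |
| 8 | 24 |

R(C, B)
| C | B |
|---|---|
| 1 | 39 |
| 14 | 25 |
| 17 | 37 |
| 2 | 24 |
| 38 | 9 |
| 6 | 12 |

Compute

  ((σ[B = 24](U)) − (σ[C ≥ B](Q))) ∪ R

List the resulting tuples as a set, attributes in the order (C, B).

{(1, 39), (14, 25), (17, 37), (2, 24), (38, 9), (6, 12), (8, 24)}

σ[B = 24]: keep tuples satisfying B = 24 → {(8, 24)}
σ[C ≥ B]: keep tuples satisfying C ≥ B → {(14, 6), (16, 3), (20, 14), (29, 26), (30, 19), (31, 3), (35, 3), (36, 18)}
Set difference of the two operands is {(8, 24)}.
Set union of the two operands is {(1, 39), (14, 25), (17, 37), (2, 24), (38, 9), (6, 12), (8, 24)}.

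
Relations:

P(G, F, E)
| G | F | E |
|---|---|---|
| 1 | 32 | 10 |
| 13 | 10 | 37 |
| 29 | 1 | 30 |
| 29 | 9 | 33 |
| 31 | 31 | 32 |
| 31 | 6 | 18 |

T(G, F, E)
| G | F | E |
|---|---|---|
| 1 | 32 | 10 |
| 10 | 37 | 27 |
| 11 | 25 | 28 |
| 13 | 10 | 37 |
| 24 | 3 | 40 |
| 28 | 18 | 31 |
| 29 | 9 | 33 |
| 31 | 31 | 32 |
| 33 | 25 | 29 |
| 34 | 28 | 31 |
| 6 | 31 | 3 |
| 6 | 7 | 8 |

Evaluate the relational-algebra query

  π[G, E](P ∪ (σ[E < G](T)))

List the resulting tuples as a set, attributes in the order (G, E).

Selection E < G: {(33, 25, 29), (34, 28, 31), (6, 31, 3)}
Set union of the two operands is {(1, 32, 10), (13, 10, 37), (29, 1, 30), (29, 9, 33), (31, 31, 32), (31, 6, 18), (33, 25, 29), (34, 28, 31), (6, 31, 3)}.
π[G, E]: project onto (G, E) → {(1, 10), (13, 37), (29, 30), (29, 33), (31, 18), (31, 32), (33, 29), (34, 31), (6, 3)}

{(1, 10), (13, 37), (29, 30), (29, 33), (31, 18), (31, 32), (33, 29), (34, 31), (6, 3)}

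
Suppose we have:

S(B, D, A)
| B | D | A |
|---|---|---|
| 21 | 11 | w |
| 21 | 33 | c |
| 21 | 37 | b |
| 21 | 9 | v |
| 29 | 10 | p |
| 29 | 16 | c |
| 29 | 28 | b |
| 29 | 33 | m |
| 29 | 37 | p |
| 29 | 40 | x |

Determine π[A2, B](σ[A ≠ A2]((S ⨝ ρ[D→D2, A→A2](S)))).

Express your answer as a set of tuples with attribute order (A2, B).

{(b, 21), (b, 29), (c, 21), (c, 29), (m, 29), (p, 29), (v, 21), (w, 21), (x, 29)}

ρ[D→D2, A→A2]: schema becomes (B, D2, A2); tuples unchanged.
Joining S and ρ[D→D2, A→A2](S) on B yields {(21, 11, w, 11, w), (21, 11, w, 33, c), (21, 11, w, 37, b), (21, 11, w, 9, v), (21, 33, c, 11, w), (21, 33, c, 33, c), (21, 33, c, 37, b), (21, 33, c, 9, v), (21, 37, b, 11, w), (21, 37, b, 33, c), (21, 37, b, 37, b), (21, 37, b, 9, v), (21, 9, v, 11, w), (21, 9, v, 33, c), (21, 9, v, 37, b), (21, 9, v, 9, v), (29, 10, p, 10, p), (29, 10, p, 16, c), (29, 10, p, 28, b), (29, 10, p, 33, m), (29, 10, p, 37, p), (29, 10, p, 40, x), (29, 16, c, 10, p), (29, 16, c, 16, c), (29, 16, c, 28, b), (29, 16, c, 33, m), (29, 16, c, 37, p), (29, 16, c, 40, x), (29, 28, b, 10, p), (29, 28, b, 16, c), (29, 28, b, 28, b), (29, 28, b, 33, m), (29, 28, b, 37, p), (29, 28, b, 40, x), (29, 33, m, 10, p), (29, 33, m, 16, c), (29, 33, m, 28, b), (29, 33, m, 33, m), (29, 33, m, 37, p), (29, 33, m, 40, x), (29, 37, p, 10, p), (29, 37, p, 16, c), (29, 37, p, 28, b), (29, 37, p, 33, m), (29, 37, p, 37, p), (29, 37, p, 40, x), (29, 40, x, 10, p), (29, 40, x, 16, c), (29, 40, x, 28, b), (29, 40, x, 33, m), (29, 40, x, 37, p), (29, 40, x, 40, x)}.
σ[A ≠ A2]: keep tuples satisfying A ≠ A2 → {(21, 11, w, 33, c), (21, 11, w, 37, b), (21, 11, w, 9, v), (21, 33, c, 11, w), (21, 33, c, 37, b), (21, 33, c, 9, v), (21, 37, b, 11, w), (21, 37, b, 33, c), (21, 37, b, 9, v), (21, 9, v, 11, w), (21, 9, v, 33, c), (21, 9, v, 37, b), (29, 10, p, 16, c), (29, 10, p, 28, b), (29, 10, p, 33, m), (29, 10, p, 40, x), (29, 16, c, 10, p), (29, 16, c, 28, b), (29, 16, c, 33, m), (29, 16, c, 37, p), (29, 16, c, 40, x), (29, 28, b, 10, p), (29, 28, b, 16, c), (29, 28, b, 33, m), (29, 28, b, 37, p), (29, 28, b, 40, x), (29, 33, m, 10, p), (29, 33, m, 16, c), (29, 33, m, 28, b), (29, 33, m, 37, p), (29, 33, m, 40, x), (29, 37, p, 16, c), (29, 37, p, 28, b), (29, 37, p, 33, m), (29, 37, p, 40, x), (29, 40, x, 10, p), (29, 40, x, 16, c), (29, 40, x, 28, b), (29, 40, x, 33, m), (29, 40, x, 37, p)}
Keep only column(s) A2, B (31 duplicate(s) eliminated): {(b, 21), (b, 29), (c, 21), (c, 29), (m, 29), (p, 29), (v, 21), (w, 21), (x, 29)}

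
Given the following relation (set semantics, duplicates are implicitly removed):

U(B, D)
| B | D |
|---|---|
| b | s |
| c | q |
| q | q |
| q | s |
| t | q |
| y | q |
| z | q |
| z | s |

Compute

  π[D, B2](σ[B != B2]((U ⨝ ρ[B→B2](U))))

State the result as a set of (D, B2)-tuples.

{(q, c), (q, q), (q, t), (q, y), (q, z), (s, b), (s, q), (s, z)}

ρ[B→B2]: schema becomes (B2, D); tuples unchanged.
Joining U and ρ[B→B2](U) on D yields {(b, s, b), (b, s, q), (b, s, z), (c, q, c), (c, q, q), (c, q, t), (c, q, y), (c, q, z), (q, q, c), (q, q, q), (q, q, t), (q, q, y), (q, q, z), (q, s, b), (q, s, q), (q, s, z), (t, q, c), (t, q, q), (t, q, t), (t, q, y), (t, q, z), (y, q, c), (y, q, q), (y, q, t), (y, q, y), (y, q, z), (z, q, c), (z, q, q), (z, q, t), (z, q, y), (z, q, z), (z, s, b), (z, s, q), (z, s, z)}.
Selection B != B2: {(b, s, q), (b, s, z), (c, q, q), (c, q, t), (c, q, y), (c, q, z), (q, q, c), (q, q, t), (q, q, y), (q, q, z), (q, s, b), (q, s, z), (t, q, c), (t, q, q), (t, q, y), (t, q, z), (y, q, c), (y, q, q), (y, q, t), (y, q, z), (z, q, c), (z, q, q), (z, q, t), (z, q, y), (z, s, b), (z, s, q)}
π[D, B2]: project onto (D, B2) (18 duplicate(s) eliminated) → {(q, c), (q, q), (q, t), (q, y), (q, z), (s, b), (s, q), (s, z)}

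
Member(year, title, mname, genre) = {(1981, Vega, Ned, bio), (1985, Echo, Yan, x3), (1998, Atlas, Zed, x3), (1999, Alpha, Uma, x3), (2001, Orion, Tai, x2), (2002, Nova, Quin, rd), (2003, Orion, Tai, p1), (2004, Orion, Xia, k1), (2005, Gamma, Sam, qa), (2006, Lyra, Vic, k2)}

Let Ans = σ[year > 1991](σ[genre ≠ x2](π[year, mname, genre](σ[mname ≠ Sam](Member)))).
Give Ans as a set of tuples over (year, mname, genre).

{(1998, Zed, x3), (1999, Uma, x3), (2002, Quin, rd), (2003, Tai, p1), (2004, Xia, k1), (2006, Vic, k2)}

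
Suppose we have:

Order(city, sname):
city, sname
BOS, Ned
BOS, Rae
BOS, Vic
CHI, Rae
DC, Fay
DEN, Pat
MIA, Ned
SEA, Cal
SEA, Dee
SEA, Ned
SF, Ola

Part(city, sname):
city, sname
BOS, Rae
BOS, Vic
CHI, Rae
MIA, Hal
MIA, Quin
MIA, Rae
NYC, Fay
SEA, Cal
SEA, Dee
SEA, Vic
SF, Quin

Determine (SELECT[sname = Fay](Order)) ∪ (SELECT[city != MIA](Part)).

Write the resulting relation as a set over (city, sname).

{(BOS, Rae), (BOS, Vic), (CHI, Rae), (DC, Fay), (NYC, Fay), (SEA, Cal), (SEA, Dee), (SEA, Vic), (SF, Quin)}

Apply σ_{sname = Fay}; surviving tuples: {(DC, Fay)}
Apply σ_{city != MIA}; surviving tuples: {(BOS, Rae), (BOS, Vic), (CHI, Rae), (NYC, Fay), (SEA, Cal), (SEA, Dee), (SEA, Vic), (SF, Quin)}
Set union of the two operands is {(BOS, Rae), (BOS, Vic), (CHI, Rae), (DC, Fay), (NYC, Fay), (SEA, Cal), (SEA, Dee), (SEA, Vic), (SF, Quin)}.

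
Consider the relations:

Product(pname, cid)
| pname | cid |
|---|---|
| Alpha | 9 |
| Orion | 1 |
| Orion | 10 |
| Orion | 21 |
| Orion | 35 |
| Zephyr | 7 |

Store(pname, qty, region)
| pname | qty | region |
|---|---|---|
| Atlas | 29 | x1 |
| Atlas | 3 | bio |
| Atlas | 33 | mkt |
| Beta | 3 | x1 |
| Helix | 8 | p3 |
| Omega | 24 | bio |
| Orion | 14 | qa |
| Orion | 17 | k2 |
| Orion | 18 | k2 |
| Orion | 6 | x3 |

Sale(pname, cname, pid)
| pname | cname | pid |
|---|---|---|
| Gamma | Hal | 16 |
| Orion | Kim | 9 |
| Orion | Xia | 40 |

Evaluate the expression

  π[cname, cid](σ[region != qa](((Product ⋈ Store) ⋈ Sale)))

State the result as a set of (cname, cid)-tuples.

{(Kim, 1), (Kim, 10), (Kim, 21), (Kim, 35), (Xia, 1), (Xia, 10), (Xia, 21), (Xia, 35)}

Joining Product and Store on pname yields {(Orion, 1, 14, qa), (Orion, 1, 17, k2), (Orion, 1, 18, k2), (Orion, 1, 6, x3), (Orion, 10, 14, qa), (Orion, 10, 17, k2), (Orion, 10, 18, k2), (Orion, 10, 6, x3), (Orion, 21, 14, qa), (Orion, 21, 17, k2), (Orion, 21, 18, k2), (Orion, 21, 6, x3), (Orion, 35, 14, qa), (Orion, 35, 17, k2), (Orion, 35, 18, k2), (Orion, 35, 6, x3)}.
Joining (Product ⋈ Store) and Sale on pname yields {(Orion, 1, 14, qa, Kim, 9), (Orion, 1, 14, qa, Xia, 40), (Orion, 1, 17, k2, Kim, 9), (Orion, 1, 17, k2, Xia, 40), (Orion, 1, 18, k2, Kim, 9), (Orion, 1, 18, k2, Xia, 40), (Orion, 1, 6, x3, Kim, 9), (Orion, 1, 6, x3, Xia, 40), (Orion, 10, 14, qa, Kim, 9), (Orion, 10, 14, qa, Xia, 40), (Orion, 10, 17, k2, Kim, 9), (Orion, 10, 17, k2, Xia, 40), (Orion, 10, 18, k2, Kim, 9), (Orion, 10, 18, k2, Xia, 40), (Orion, 10, 6, x3, Kim, 9), (Orion, 10, 6, x3, Xia, 40), (Orion, 21, 14, qa, Kim, 9), (Orion, 21, 14, qa, Xia, 40), (Orion, 21, 17, k2, Kim, 9), (Orion, 21, 17, k2, Xia, 40), (Orion, 21, 18, k2, Kim, 9), (Orion, 21, 18, k2, Xia, 40), (Orion, 21, 6, x3, Kim, 9), (Orion, 21, 6, x3, Xia, 40), (Orion, 35, 14, qa, Kim, 9), (Orion, 35, 14, qa, Xia, 40), (Orion, 35, 17, k2, Kim, 9), (Orion, 35, 17, k2, Xia, 40), (Orion, 35, 18, k2, Kim, 9), (Orion, 35, 18, k2, Xia, 40), (Orion, 35, 6, x3, Kim, 9), (Orion, 35, 6, x3, Xia, 40)}.
Filtering on region != qa leaves {(Orion, 1, 17, k2, Kim, 9), (Orion, 1, 17, k2, Xia, 40), (Orion, 1, 18, k2, Kim, 9), (Orion, 1, 18, k2, Xia, 40), (Orion, 1, 6, x3, Kim, 9), (Orion, 1, 6, x3, Xia, 40), (Orion, 10, 17, k2, Kim, 9), (Orion, 10, 17, k2, Xia, 40), (Orion, 10, 18, k2, Kim, 9), (Orion, 10, 18, k2, Xia, 40), (Orion, 10, 6, x3, Kim, 9), (Orion, 10, 6, x3, Xia, 40), (Orion, 21, 17, k2, Kim, 9), (Orion, 21, 17, k2, Xia, 40), (Orion, 21, 18, k2, Kim, 9), (Orion, 21, 18, k2, Xia, 40), (Orion, 21, 6, x3, Kim, 9), (Orion, 21, 6, x3, Xia, 40), (Orion, 35, 17, k2, Kim, 9), (Orion, 35, 17, k2, Xia, 40), (Orion, 35, 18, k2, Kim, 9), (Orion, 35, 18, k2, Xia, 40), (Orion, 35, 6, x3, Kim, 9), (Orion, 35, 6, x3, Xia, 40)}.
Projecting to cname, cid (16 duplicate(s) eliminated): {(Kim, 1), (Kim, 10), (Kim, 21), (Kim, 35), (Xia, 1), (Xia, 10), (Xia, 21), (Xia, 35)}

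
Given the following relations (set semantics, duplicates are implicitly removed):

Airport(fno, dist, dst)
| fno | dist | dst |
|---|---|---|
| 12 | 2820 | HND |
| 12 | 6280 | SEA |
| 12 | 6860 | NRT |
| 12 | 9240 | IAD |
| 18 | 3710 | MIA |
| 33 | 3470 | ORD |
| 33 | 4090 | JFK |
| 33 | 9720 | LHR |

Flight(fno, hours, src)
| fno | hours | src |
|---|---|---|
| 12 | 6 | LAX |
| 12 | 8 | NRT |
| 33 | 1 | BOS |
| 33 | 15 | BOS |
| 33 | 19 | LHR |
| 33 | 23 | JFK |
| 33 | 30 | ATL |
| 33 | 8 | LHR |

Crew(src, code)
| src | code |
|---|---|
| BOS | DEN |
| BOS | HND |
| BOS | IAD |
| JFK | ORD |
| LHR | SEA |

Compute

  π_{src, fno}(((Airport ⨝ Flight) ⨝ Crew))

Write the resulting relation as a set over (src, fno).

{(BOS, 33), (JFK, 33), (LHR, 33)}

Natural join on fno: {(12, 2820, HND, 6, LAX), (12, 2820, HND, 8, NRT), (12, 6280, SEA, 6, LAX), (12, 6280, SEA, 8, NRT), (12, 6860, NRT, 6, LAX), (12, 6860, NRT, 8, NRT), (12, 9240, IAD, 6, LAX), (12, 9240, IAD, 8, NRT), (33, 3470, ORD, 1, BOS), (33, 3470, ORD, 15, BOS), (33, 3470, ORD, 19, LHR), (33, 3470, ORD, 23, JFK), (33, 3470, ORD, 30, ATL), (33, 3470, ORD, 8, LHR), (33, 4090, JFK, 1, BOS), (33, 4090, JFK, 15, BOS), (33, 4090, JFK, 19, LHR), (33, 4090, JFK, 23, JFK), (33, 4090, JFK, 30, ATL), (33, 4090, JFK, 8, LHR), (33, 9720, LHR, 1, BOS), (33, 9720, LHR, 15, BOS), (33, 9720, LHR, 19, LHR), (33, 9720, LHR, 23, JFK), (33, 9720, LHR, 30, ATL), (33, 9720, LHR, 8, LHR)}
Natural join on src: {(33, 3470, ORD, 1, BOS, DEN), (33, 3470, ORD, 1, BOS, HND), (33, 3470, ORD, 1, BOS, IAD), (33, 3470, ORD, 15, BOS, DEN), (33, 3470, ORD, 15, BOS, HND), (33, 3470, ORD, 15, BOS, IAD), (33, 3470, ORD, 19, LHR, SEA), (33, 3470, ORD, 23, JFK, ORD), (33, 3470, ORD, 8, LHR, SEA), (33, 4090, JFK, 1, BOS, DEN), (33, 4090, JFK, 1, BOS, HND), (33, 4090, JFK, 1, BOS, IAD), (33, 4090, JFK, 15, BOS, DEN), (33, 4090, JFK, 15, BOS, HND), (33, 4090, JFK, 15, BOS, IAD), (33, 4090, JFK, 19, LHR, SEA), (33, 4090, JFK, 23, JFK, ORD), (33, 4090, JFK, 8, LHR, SEA), (33, 9720, LHR, 1, BOS, DEN), (33, 9720, LHR, 1, BOS, HND), (33, 9720, LHR, 1, BOS, IAD), (33, 9720, LHR, 15, BOS, DEN), (33, 9720, LHR, 15, BOS, HND), (33, 9720, LHR, 15, BOS, IAD), (33, 9720, LHR, 19, LHR, SEA), (33, 9720, LHR, 23, JFK, ORD), (33, 9720, LHR, 8, LHR, SEA)}
π[src, fno]: project onto (src, fno) (24 duplicate(s) eliminated) → {(BOS, 33), (JFK, 33), (LHR, 33)}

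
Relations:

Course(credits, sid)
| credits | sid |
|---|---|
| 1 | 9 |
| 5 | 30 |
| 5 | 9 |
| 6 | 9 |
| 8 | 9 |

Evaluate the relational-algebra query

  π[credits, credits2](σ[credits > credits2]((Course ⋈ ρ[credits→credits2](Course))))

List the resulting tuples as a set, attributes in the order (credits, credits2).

{(5, 1), (6, 1), (6, 5), (8, 1), (8, 5), (8, 6)}

ρ[credits→credits2]: schema becomes (credits2, sid); tuples unchanged.
Joining Course and ρ[credits→credits2](Course) on sid yields {(1, 9, 1), (1, 9, 5), (1, 9, 6), (1, 9, 8), (5, 30, 5), (5, 9, 1), (5, 9, 5), (5, 9, 6), (5, 9, 8), (6, 9, 1), (6, 9, 5), (6, 9, 6), (6, 9, 8), (8, 9, 1), (8, 9, 5), (8, 9, 6), (8, 9, 8)}.
Apply σ_{credits > credits2}; surviving tuples: {(5, 9, 1), (6, 9, 1), (6, 9, 5), (8, 9, 1), (8, 9, 5), (8, 9, 6)}
π_{credits, credits2} gives {(5, 1), (6, 1), (6, 5), (8, 1), (8, 5), (8, 6)}.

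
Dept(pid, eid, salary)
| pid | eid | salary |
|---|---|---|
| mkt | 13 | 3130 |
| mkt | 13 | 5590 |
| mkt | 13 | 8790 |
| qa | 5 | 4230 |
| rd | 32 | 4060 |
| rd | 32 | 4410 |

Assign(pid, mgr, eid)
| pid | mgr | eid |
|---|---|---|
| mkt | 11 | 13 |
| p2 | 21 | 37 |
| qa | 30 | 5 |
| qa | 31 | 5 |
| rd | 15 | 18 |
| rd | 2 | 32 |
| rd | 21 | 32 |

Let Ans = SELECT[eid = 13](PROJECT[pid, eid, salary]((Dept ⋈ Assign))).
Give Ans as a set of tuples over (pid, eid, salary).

{(mkt, 13, 3130), (mkt, 13, 5590), (mkt, 13, 8790)}

Natural join on pid, eid: {(mkt, 13, 3130, 11), (mkt, 13, 5590, 11), (mkt, 13, 8790, 11), (qa, 5, 4230, 30), (qa, 5, 4230, 31), (rd, 32, 4060, 2), (rd, 32, 4060, 21), (rd, 32, 4410, 2), (rd, 32, 4410, 21)}
Projecting to pid, eid, salary (3 duplicate(s) eliminated): {(mkt, 13, 3130), (mkt, 13, 5590), (mkt, 13, 8790), (qa, 5, 4230), (rd, 32, 4060), (rd, 32, 4410)}
σ[eid = 13]: keep tuples satisfying eid = 13 → {(mkt, 13, 3130), (mkt, 13, 5590), (mkt, 13, 8790)}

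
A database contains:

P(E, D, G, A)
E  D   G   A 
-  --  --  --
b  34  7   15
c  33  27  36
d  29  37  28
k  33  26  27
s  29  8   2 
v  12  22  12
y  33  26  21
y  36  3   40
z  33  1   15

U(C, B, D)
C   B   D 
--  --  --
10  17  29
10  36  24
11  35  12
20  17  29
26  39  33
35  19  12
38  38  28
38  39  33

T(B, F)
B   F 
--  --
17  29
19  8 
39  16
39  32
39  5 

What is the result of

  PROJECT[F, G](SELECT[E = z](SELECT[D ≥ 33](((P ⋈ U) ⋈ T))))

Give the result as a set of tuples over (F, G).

Joining P and U on D yields {(c, 33, 27, 36, 26, 39), (c, 33, 27, 36, 38, 39), (d, 29, 37, 28, 10, 17), (d, 29, 37, 28, 20, 17), (k, 33, 26, 27, 26, 39), (k, 33, 26, 27, 38, 39), (s, 29, 8, 2, 10, 17), (s, 29, 8, 2, 20, 17), (v, 12, 22, 12, 11, 35), (v, 12, 22, 12, 35, 19), (y, 33, 26, 21, 26, 39), (y, 33, 26, 21, 38, 39), (z, 33, 1, 15, 26, 39), (z, 33, 1, 15, 38, 39)}.
Joining (P ⋈ U) and T on B yields {(c, 33, 27, 36, 26, 39, 16), (c, 33, 27, 36, 26, 39, 32), (c, 33, 27, 36, 26, 39, 5), (c, 33, 27, 36, 38, 39, 16), (c, 33, 27, 36, 38, 39, 32), (c, 33, 27, 36, 38, 39, 5), (d, 29, 37, 28, 10, 17, 29), (d, 29, 37, 28, 20, 17, 29), (k, 33, 26, 27, 26, 39, 16), (k, 33, 26, 27, 26, 39, 32), (k, 33, 26, 27, 26, 39, 5), (k, 33, 26, 27, 38, 39, 16), (k, 33, 26, 27, 38, 39, 32), (k, 33, 26, 27, 38, 39, 5), (s, 29, 8, 2, 10, 17, 29), (s, 29, 8, 2, 20, 17, 29), (v, 12, 22, 12, 35, 19, 8), (y, 33, 26, 21, 26, 39, 16), (y, 33, 26, 21, 26, 39, 32), (y, 33, 26, 21, 26, 39, 5), (y, 33, 26, 21, 38, 39, 16), (y, 33, 26, 21, 38, 39, 32), (y, 33, 26, 21, 38, 39, 5), (z, 33, 1, 15, 26, 39, 16), (z, 33, 1, 15, 26, 39, 32), (z, 33, 1, 15, 26, 39, 5), (z, 33, 1, 15, 38, 39, 16), (z, 33, 1, 15, 38, 39, 32), (z, 33, 1, 15, 38, 39, 5)}.
Apply σ_{D ≥ 33}; surviving tuples: {(c, 33, 27, 36, 26, 39, 16), (c, 33, 27, 36, 26, 39, 32), (c, 33, 27, 36, 26, 39, 5), (c, 33, 27, 36, 38, 39, 16), (c, 33, 27, 36, 38, 39, 32), (c, 33, 27, 36, 38, 39, 5), (k, 33, 26, 27, 26, 39, 16), (k, 33, 26, 27, 26, 39, 32), (k, 33, 26, 27, 26, 39, 5), (k, 33, 26, 27, 38, 39, 16), (k, 33, 26, 27, 38, 39, 32), (k, 33, 26, 27, 38, 39, 5), (y, 33, 26, 21, 26, 39, 16), (y, 33, 26, 21, 26, 39, 32), (y, 33, 26, 21, 26, 39, 5), (y, 33, 26, 21, 38, 39, 16), (y, 33, 26, 21, 38, 39, 32), (y, 33, 26, 21, 38, 39, 5), (z, 33, 1, 15, 26, 39, 16), (z, 33, 1, 15, 26, 39, 32), (z, 33, 1, 15, 26, 39, 5), (z, 33, 1, 15, 38, 39, 16), (z, 33, 1, 15, 38, 39, 32), (z, 33, 1, 15, 38, 39, 5)}
Apply σ_{E = z}; surviving tuples: {(z, 33, 1, 15, 26, 39, 16), (z, 33, 1, 15, 26, 39, 32), (z, 33, 1, 15, 26, 39, 5), (z, 33, 1, 15, 38, 39, 16), (z, 33, 1, 15, 38, 39, 32), (z, 33, 1, 15, 38, 39, 5)}
Projecting to F, G (3 duplicate(s) eliminated): {(16, 1), (32, 1), (5, 1)}

{(16, 1), (32, 1), (5, 1)}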